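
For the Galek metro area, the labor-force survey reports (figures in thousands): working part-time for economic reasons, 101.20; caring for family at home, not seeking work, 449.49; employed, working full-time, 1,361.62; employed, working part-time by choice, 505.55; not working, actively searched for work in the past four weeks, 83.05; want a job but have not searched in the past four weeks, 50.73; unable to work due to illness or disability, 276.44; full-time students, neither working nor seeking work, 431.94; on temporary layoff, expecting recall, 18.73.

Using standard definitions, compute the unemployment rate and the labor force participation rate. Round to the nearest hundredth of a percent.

Unemployment rate ≈ 4.92%; labor force participation rate ≈ 63.14%.

Employed = 101.20 + 1,361.62 + 505.55 = 1,968.37 thousand (anyone who worked, including part-time for economic reasons, counts as employed).
Unemployed = 83.05 + 18.73 = 101.78 thousand (jobless and actively searching, or on temporary layoff).
Labor force = 1,968.37 + 101.78 = 2,070.15 thousand.
Not in labor force = 449.49 + 50.73 + 276.44 + 431.94 = 1,208.60 thousand (those not working and not actively searching are outside the labor force — including those who want a job but have given up searching).
Civilian working-age population = 2,070.15 + 1,208.60 = 3,278.75 thousand.
Unemployment rate = 101.78 / 2,070.15 = 4.92%.
Labor force participation rate = 2,070.15 / 3,278.75 = 63.14%.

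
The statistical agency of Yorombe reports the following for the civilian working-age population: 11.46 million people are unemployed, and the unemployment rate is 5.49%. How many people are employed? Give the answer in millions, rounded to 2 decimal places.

Labor force = U / u = 11.46 / 0.0549 ≈ 208.74 million.
Employed = labor force − unemployed = 208.74 − 11.46 = 197.28 million.

About 197.28 million are employed.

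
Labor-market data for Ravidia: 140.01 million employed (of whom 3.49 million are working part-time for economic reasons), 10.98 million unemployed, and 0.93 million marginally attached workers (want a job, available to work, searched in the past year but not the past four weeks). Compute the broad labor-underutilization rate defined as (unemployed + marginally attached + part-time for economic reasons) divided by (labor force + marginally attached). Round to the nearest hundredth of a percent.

Broad underutilization rate ≈ 10.14%.

Labor force = 140.01 + 10.98 = 150.99 million.
Numerator = 10.98 + 0.93 + 3.49 = 15.40 million.
Denominator = 150.99 + 0.93 = 151.92 million.
Broad rate = 15.40 / 151.92 = 10.14%.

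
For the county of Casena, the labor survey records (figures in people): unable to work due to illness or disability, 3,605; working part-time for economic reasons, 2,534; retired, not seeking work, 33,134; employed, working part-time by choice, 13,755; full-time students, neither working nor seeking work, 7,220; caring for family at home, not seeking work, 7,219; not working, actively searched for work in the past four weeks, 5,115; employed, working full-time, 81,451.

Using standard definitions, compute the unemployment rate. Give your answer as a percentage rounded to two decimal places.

Employed = 2,534 + 13,755 + 81,451 = 97,740 (anyone who worked, including part-time for economic reasons, counts as employed).
Unemployed = 5,115.
Labor force = 97,740 + 5,115 = 102,855.
Unemployment rate = 5,115 / 102,855 = 4.97%.

Unemployment rate ≈ 4.97%.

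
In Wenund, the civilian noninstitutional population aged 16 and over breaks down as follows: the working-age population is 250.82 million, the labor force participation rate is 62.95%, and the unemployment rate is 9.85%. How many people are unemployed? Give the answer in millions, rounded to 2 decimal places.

Labor force = 0.6295 × 250.82 = 157.89 million.
Unemployed = 0.0985 × 157.89 ≈ 15.55 million.

About 15.55 million are unemployed.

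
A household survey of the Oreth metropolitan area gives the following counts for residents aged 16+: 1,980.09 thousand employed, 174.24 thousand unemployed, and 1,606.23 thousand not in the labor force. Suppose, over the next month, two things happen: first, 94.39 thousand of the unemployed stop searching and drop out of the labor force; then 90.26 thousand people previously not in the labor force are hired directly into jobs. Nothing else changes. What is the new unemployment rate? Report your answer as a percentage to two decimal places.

New unemployment rate ≈ 3.71%.

Initially, labor force = 1,980.09 + 174.24 = 2,154.33 thousand, so u = 174.24/2,154.33 = 8.09%.
After the first change, unemployed and labor force both fall by 94.39 → E = 1,980.09, U = 79.85, labor force = 2,059.94 thousand.
After the second change, employed and labor force both rise by 90.26; unemployed unchanged → E = 2,070.35, U = 79.85, labor force = 2,150.20 thousand.
New unemployment rate = 79.85 / 2,150.20 = 3.71%.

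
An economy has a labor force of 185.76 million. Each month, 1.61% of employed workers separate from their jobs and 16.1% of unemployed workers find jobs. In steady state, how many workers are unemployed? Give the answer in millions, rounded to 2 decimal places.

Steady-state unemployment rate u* = s/(s+f) = 1.61/(1.61+16.1) = 0.090909.
Unemployed = u* × labor force = 0.090909 × 185.76 ≈ 16.89 million.

About 16.89 million are unemployed in steady state.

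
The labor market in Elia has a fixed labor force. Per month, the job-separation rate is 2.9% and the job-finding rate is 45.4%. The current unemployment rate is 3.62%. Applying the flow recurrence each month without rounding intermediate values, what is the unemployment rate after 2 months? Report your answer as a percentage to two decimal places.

With a fixed labor force, u_{t+1} = u_t + s·(1−u_t) − f·u_t = u_t·(1−s−f) + s.
Here 1−s−f = 0.517 and s = 0.029.
u_1 = 0.036200 × 0.517 + 0.029 = 0.047715.
u_2 = 0.047715 × 0.517 + 0.029 = 0.053669.

Unemployment rate after two months ≈ 5.37%.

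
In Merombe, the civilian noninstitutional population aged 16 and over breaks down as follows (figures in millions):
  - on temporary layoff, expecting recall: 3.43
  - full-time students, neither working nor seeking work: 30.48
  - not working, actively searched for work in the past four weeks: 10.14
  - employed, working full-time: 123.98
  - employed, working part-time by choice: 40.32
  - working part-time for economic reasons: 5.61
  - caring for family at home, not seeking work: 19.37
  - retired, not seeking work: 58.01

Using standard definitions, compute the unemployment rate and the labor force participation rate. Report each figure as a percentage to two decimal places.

Unemployment rate ≈ 7.40%; labor force participation rate ≈ 62.98%.

Employed = 123.98 + 40.32 + 5.61 = 169.91 million (anyone who worked, including part-time for economic reasons, counts as employed).
Unemployed = 3.43 + 10.14 = 13.57 million (jobless and actively searching, or on temporary layoff).
Labor force = 169.91 + 13.57 = 183.48 million.
Not in labor force = 30.48 + 19.37 + 58.01 = 107.86 million (those not working and not actively searching are outside the labor force).
Civilian working-age population = 183.48 + 107.86 = 291.34 million.
Unemployment rate = 13.57 / 183.48 = 7.40%.
Labor force participation rate = 183.48 / 291.34 = 62.98%.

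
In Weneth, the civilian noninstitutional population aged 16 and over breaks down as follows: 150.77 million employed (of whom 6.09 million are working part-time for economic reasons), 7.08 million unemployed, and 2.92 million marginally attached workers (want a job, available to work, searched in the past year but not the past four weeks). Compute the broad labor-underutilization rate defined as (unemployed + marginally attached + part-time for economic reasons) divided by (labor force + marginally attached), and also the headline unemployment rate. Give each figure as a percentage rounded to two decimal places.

Broad underutilization rate ≈ 10.01%; headline unemployment rate ≈ 4.49%.

Labor force = 150.77 + 7.08 = 157.85 million.
Numerator = 7.08 + 2.92 + 6.09 = 16.09 million.
Denominator = 157.85 + 2.92 = 160.77 million.
Broad rate = 16.09 / 160.77 = 10.01%.
Headline unemployment rate = 7.08 / 157.85 = 4.49%.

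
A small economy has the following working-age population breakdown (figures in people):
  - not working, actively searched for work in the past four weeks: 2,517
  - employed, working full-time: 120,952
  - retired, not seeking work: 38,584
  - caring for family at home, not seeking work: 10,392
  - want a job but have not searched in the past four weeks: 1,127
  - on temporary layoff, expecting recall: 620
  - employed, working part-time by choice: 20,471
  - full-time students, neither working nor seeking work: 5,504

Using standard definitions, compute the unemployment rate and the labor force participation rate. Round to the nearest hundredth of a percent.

Employed = 120,952 + 20,471 = 141,423.
Unemployed = 2,517 + 620 = 3,137 (jobless and actively searching, or on temporary layoff).
Labor force = 141,423 + 3,137 = 144,560.
Not in labor force = 38,584 + 10,392 + 1,127 + 5,504 = 55,607 (those not working and not actively searching are outside the labor force — including those who want a job but have given up searching).
Civilian working-age population = 144,560 + 55,607 = 200,167.
Unemployment rate = 3,137 / 144,560 = 2.17%.
Labor force participation rate = 144,560 / 200,167 = 72.22%.

Unemployment rate ≈ 2.17%; labor force participation rate ≈ 72.22%.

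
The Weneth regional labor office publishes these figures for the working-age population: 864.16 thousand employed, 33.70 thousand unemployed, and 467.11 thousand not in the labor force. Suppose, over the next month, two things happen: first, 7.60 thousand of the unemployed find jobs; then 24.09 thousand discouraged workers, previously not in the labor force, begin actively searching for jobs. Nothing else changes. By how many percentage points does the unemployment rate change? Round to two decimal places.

The unemployment rate changes by +1.69 percentage points.

Initially, labor force = 864.16 + 33.70 = 897.86 thousand, so u = 33.70/897.86 = 3.75%.
After the first change, unemployed falls and employed rises by 7.60; labor force unchanged → E = 871.76, U = 26.10, labor force = 897.86 thousand.
After the second change, unemployed and labor force both rise by 24.09 → E = 871.76, U = 50.19, labor force = 921.95 thousand.
New unemployment rate = 50.19 / 921.95 = 5.44%.
Change = 5.44% − 3.75% = +1.69 percentage points.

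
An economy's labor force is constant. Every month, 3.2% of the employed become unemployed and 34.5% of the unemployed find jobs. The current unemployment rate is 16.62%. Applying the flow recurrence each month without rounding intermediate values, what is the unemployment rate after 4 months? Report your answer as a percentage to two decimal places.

Unemployment rate after four months ≈ 9.71%.

With a fixed labor force, u_{t+1} = u_t + s·(1−u_t) − f·u_t = u_t·(1−s−f) + s.
Here 1−s−f = 0.623 and s = 0.032.
u_1 = 0.166200 × 0.623 + 0.032 = 0.135543.
u_2 = 0.135543 × 0.623 + 0.032 = 0.116443.
u_3 = 0.116443 × 0.623 + 0.032 = 0.104544.
u_4 = 0.104544 × 0.623 + 0.032 = 0.097131.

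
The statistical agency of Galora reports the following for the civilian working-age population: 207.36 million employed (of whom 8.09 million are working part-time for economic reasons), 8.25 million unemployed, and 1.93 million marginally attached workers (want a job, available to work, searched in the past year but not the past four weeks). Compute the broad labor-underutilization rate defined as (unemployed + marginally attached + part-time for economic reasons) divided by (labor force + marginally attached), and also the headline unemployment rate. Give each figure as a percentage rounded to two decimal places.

Broad underutilization rate ≈ 8.40%; headline unemployment rate ≈ 3.83%.

Labor force = 207.36 + 8.25 = 215.61 million.
Numerator = 8.25 + 1.93 + 8.09 = 18.27 million.
Denominator = 215.61 + 1.93 = 217.54 million.
Broad rate = 18.27 / 217.54 = 8.40%.
Headline unemployment rate = 8.25 / 215.61 = 3.83%.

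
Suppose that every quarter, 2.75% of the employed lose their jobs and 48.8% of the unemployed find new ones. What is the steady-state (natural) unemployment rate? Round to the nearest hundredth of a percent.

Steady-state unemployment rate ≈ 5.33%.

At steady state the flows balance: s·E = f·U, so U/(E+U) = s/(s+f).
u* = 2.75 / (2.75 + 48.8) = 2.75 / 51.55 = 5.33%.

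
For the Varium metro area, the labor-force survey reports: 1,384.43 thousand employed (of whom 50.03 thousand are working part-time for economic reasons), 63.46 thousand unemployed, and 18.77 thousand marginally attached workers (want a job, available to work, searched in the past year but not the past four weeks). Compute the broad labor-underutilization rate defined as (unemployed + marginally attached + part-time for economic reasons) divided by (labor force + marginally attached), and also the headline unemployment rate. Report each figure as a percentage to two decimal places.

Broad underutilization rate ≈ 9.02%; headline unemployment rate ≈ 4.38%.

Labor force = 1,384.43 + 63.46 = 1,447.89 thousand.
Numerator = 63.46 + 18.77 + 50.03 = 132.26 thousand.
Denominator = 1,447.89 + 18.77 = 1,466.66 thousand.
Broad rate = 132.26 / 1,466.66 = 9.02%.
Headline unemployment rate = 63.46 / 1,447.89 = 4.38%.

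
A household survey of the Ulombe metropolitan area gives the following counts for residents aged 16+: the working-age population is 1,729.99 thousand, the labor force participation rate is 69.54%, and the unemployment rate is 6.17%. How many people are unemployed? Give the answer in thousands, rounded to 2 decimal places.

Labor force = 0.6954 × 1,729.99 = 1,203.04 thousand.
Unemployed = 0.0617 × 1,203.04 ≈ 74.23 thousand.

About 74.23 thousand are unemployed.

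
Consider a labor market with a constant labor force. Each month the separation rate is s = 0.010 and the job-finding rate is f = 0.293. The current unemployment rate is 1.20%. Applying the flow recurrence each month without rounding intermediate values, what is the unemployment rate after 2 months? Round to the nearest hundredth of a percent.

Unemployment rate after two months ≈ 2.28%.

With a fixed labor force, u_{t+1} = u_t + s·(1−u_t) − f·u_t = u_t·(1−s−f) + s.
Here 1−s−f = 0.697 and s = 0.010.
u_1 = 0.012000 × 0.697 + 0.010 = 0.018364.
u_2 = 0.018364 × 0.697 + 0.010 = 0.022800.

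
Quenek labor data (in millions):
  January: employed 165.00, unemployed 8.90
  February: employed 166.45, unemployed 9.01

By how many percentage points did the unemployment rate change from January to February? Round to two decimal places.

January: labor force = 165.00 + 8.90 = 173.90; u = 8.90/173.90 = 5.12%.
February: labor force = 166.45 + 9.01 = 175.46; u = 9.01/175.46 = 5.14%.
Change = 5.14% − 5.12% = +0.02 pp.

The unemployment rate changed by +0.02 percentage points.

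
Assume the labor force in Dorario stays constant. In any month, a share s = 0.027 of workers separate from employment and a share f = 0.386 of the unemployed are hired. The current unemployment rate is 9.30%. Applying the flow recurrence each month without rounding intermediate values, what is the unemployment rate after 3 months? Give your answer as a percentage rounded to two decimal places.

With a fixed labor force, u_{t+1} = u_t + s·(1−u_t) − f·u_t = u_t·(1−s−f) + s.
Here 1−s−f = 0.587 and s = 0.027.
u_1 = 0.093000 × 0.587 + 0.027 = 0.081591.
u_2 = 0.081591 × 0.587 + 0.027 = 0.074894.
u_3 = 0.074894 × 0.587 + 0.027 = 0.070963.

Unemployment rate after three months ≈ 7.10%.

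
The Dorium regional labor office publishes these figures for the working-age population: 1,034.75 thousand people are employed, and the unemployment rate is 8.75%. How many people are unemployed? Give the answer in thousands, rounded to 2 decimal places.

Let U be the number unemployed. The labor force is E + U, and U/(E+U) = 0.0875.
So U = 0.0875 × 1,034.75 / (1 − 0.0875) = 90.5406 / 0.9125 ≈ 99.22 thousand.

About 99.22 thousand are unemployed.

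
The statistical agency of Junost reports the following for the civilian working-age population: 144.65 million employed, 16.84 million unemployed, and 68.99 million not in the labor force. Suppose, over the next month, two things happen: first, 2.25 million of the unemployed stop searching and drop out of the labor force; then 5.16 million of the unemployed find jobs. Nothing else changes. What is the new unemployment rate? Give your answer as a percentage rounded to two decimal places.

Initially, labor force = 144.65 + 16.84 = 161.49 million, so u = 16.84/161.49 = 10.43%.
After the first change, unemployed and labor force both fall by 2.25 → E = 144.65, U = 14.59, labor force = 159.24 million.
After the second change, unemployed falls and employed rises by 5.16; labor force unchanged → E = 149.81, U = 9.43, labor force = 159.24 million.
New unemployment rate = 9.43 / 159.24 = 5.92%.

New unemployment rate ≈ 5.92%.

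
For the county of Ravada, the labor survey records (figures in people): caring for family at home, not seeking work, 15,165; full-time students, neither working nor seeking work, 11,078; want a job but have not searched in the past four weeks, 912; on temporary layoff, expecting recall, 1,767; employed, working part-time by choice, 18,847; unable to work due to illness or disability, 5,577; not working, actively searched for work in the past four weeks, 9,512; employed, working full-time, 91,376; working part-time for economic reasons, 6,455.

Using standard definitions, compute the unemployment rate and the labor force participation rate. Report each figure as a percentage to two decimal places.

Employed = 18,847 + 91,376 + 6,455 = 116,678 (anyone who worked, including part-time for economic reasons, counts as employed).
Unemployed = 1,767 + 9,512 = 11,279 (jobless and actively searching, or on temporary layoff).
Labor force = 116,678 + 11,279 = 127,957.
Not in labor force = 15,165 + 11,078 + 912 + 5,577 = 32,732 (those not working and not actively searching are outside the labor force — including those who want a job but have given up searching).
Civilian working-age population = 127,957 + 32,732 = 160,689.
Unemployment rate = 11,279 / 127,957 = 8.81%.
Labor force participation rate = 127,957 / 160,689 = 79.63%.

Unemployment rate ≈ 8.81%; labor force participation rate ≈ 79.63%.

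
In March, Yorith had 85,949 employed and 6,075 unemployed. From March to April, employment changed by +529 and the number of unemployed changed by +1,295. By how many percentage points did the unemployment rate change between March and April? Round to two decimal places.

March: labor force = 85,949 + 6,075 = 92,024; u = 6,075/92,024 = 6.60%.
April: labor force = 86,478 + 7,370 = 93,848; u = 7,370/93,848 = 7.85%.
Change = 7.85% − 6.60% = +1.25 pp.

The unemployment rate changed by +1.25 percentage points.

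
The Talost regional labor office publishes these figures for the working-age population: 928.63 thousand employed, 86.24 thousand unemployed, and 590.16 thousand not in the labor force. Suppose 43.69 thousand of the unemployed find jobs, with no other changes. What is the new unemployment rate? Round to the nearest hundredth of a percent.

Initially, labor force = 928.63 + 86.24 = 1,014.87 thousand, so u = 86.24/1,014.87 = 8.50%.
After the change, unemployed falls and employed rises by 43.69; labor force unchanged → E = 972.32, U = 42.55, labor force = 1,014.87 thousand.
New unemployment rate = 42.55 / 1,014.87 = 4.19%.

New unemployment rate ≈ 4.19%.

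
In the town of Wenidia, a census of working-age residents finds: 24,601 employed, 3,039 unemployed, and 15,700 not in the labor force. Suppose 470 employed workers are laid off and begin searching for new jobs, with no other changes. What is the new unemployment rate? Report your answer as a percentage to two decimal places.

New unemployment rate ≈ 12.70%.

Initially, labor force = 24,601 + 3,039 = 27,640, so u = 3,039/27,640 = 10.99%.
After the change, employed falls and unemployed rises by 470; labor force unchanged → E = 24,131, U = 3,509, labor force = 27,640.
New unemployment rate = 3,509 / 27,640 = 12.70%.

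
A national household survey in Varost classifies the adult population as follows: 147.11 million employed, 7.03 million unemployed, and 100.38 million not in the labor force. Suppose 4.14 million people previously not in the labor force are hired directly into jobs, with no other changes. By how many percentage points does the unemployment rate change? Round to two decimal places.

The unemployment rate changes by −0.12 percentage points.

Initially, labor force = 147.11 + 7.03 = 154.14 million, so u = 7.03/154.14 = 4.56%.
After the change, employed and labor force both rise by 4.14; unemployed unchanged → E = 151.25, U = 7.03, labor force = 158.28 million.
New unemployment rate = 7.03 / 158.28 = 4.44%.
Change = 4.44% − 4.56% = −0.12 percentage points.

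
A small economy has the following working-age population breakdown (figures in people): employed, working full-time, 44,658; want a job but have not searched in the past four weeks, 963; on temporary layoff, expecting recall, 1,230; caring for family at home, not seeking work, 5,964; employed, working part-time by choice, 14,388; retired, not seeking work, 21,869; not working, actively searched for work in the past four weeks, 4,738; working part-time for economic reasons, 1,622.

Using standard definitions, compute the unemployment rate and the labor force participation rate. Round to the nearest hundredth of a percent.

Employed = 44,658 + 14,388 + 1,622 = 60,668 (anyone who worked, including part-time for economic reasons, counts as employed).
Unemployed = 1,230 + 4,738 = 5,968 (jobless and actively searching, or on temporary layoff).
Labor force = 60,668 + 5,968 = 66,636.
Not in labor force = 963 + 5,964 + 21,869 = 28,796 (those not working and not actively searching are outside the labor force — including those who want a job but have given up searching).
Civilian working-age population = 66,636 + 28,796 = 95,432.
Unemployment rate = 5,968 / 66,636 = 8.96%.
Labor force participation rate = 66,636 / 95,432 = 69.83%.

Unemployment rate ≈ 8.96%; labor force participation rate ≈ 69.83%.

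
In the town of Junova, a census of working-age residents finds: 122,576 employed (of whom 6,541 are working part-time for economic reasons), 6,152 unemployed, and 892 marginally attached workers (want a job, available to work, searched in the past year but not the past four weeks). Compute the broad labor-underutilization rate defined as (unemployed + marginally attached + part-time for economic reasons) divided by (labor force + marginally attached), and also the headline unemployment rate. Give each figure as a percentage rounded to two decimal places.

Broad underutilization rate ≈ 10.48%; headline unemployment rate ≈ 4.78%.

Labor force = 122,576 + 6,152 = 128,728.
Numerator = 6,152 + 892 + 6,541 = 13,585.
Denominator = 128,728 + 892 = 129,620.
Broad rate = 13,585 / 129,620 = 10.48%.
Headline unemployment rate = 6,152 / 128,728 = 4.78%.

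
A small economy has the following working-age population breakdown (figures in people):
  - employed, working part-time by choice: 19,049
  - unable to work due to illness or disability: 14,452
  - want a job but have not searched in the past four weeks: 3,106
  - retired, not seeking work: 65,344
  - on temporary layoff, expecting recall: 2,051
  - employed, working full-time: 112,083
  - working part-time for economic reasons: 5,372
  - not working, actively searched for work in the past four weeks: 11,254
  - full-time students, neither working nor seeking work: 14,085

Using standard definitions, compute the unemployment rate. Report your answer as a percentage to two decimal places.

Employed = 19,049 + 112,083 + 5,372 = 136,504 (anyone who worked, including part-time for economic reasons, counts as employed).
Unemployed = 2,051 + 11,254 = 13,305 (jobless and actively searching, or on temporary layoff).
Labor force = 136,504 + 13,305 = 149,809.
Unemployment rate = 13,305 / 149,809 = 8.88%.

Unemployment rate ≈ 8.88%.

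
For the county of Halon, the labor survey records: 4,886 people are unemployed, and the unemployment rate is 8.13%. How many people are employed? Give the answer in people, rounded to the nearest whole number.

Labor force = U / u = 4,886 / 0.0813 ≈ 60,098.
Employed = labor force − unemployed = 60,098 − 4,886 = 55,212.

About 55,212 are employed.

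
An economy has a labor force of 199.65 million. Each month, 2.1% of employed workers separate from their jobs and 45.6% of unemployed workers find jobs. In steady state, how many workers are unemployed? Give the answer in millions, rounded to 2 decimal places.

Steady-state unemployment rate u* = s/(s+f) = 2.1/(2.1+45.6) = 0.044025.
Unemployed = u* × labor force = 0.044025 × 199.65 ≈ 8.79 million.

About 8.79 million are unemployed in steady state.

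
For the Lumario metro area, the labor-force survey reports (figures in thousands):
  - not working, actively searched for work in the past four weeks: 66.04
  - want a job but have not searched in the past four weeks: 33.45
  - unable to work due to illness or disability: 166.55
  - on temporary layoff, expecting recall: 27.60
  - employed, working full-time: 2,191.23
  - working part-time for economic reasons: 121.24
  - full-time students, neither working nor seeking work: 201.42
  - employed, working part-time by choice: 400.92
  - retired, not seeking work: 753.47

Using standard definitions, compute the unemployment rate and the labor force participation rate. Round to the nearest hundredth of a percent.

Unemployment rate ≈ 3.34%; labor force participation rate ≈ 70.85%.

Employed = 2,191.23 + 121.24 + 400.92 = 2,713.39 thousand (anyone who worked, including part-time for economic reasons, counts as employed).
Unemployed = 66.04 + 27.60 = 93.64 thousand (jobless and actively searching, or on temporary layoff).
Labor force = 2,713.39 + 93.64 = 2,807.03 thousand.
Not in labor force = 33.45 + 166.55 + 201.42 + 753.47 = 1,154.89 thousand (those not working and not actively searching are outside the labor force — including those who want a job but have given up searching).
Civilian working-age population = 2,807.03 + 1,154.89 = 3,961.92 thousand.
Unemployment rate = 93.64 / 2,807.03 = 3.34%.
Labor force participation rate = 2,807.03 / 3,961.92 = 70.85%.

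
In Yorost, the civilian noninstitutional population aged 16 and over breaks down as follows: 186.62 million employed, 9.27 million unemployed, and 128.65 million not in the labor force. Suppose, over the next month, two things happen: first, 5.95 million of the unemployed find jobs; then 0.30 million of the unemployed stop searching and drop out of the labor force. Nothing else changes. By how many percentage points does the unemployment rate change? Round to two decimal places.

The unemployment rate changes by −3.19 percentage points.

Initially, labor force = 186.62 + 9.27 = 195.89 million, so u = 9.27/195.89 = 4.73%.
After the first change, unemployed falls and employed rises by 5.95; labor force unchanged → E = 192.57, U = 3.32, labor force = 195.89 million.
After the second change, unemployed and labor force both fall by 0.30 → E = 192.57, U = 3.02, labor force = 195.59 million.
New unemployment rate = 3.02 / 195.59 = 1.54%.
Change = 1.54% − 4.73% = −3.19 percentage points.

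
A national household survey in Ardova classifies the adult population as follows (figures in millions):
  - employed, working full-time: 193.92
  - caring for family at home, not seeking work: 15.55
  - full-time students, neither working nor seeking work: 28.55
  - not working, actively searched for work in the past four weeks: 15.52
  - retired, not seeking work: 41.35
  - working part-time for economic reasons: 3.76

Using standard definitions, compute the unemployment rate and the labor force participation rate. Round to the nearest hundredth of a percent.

Unemployment rate ≈ 7.28%; labor force participation rate ≈ 71.39%.

Employed = 193.92 + 3.76 = 197.68 million (anyone who worked, including part-time for economic reasons, counts as employed).
Unemployed = 15.52 million.
Labor force = 197.68 + 15.52 = 213.20 million.
Not in labor force = 15.55 + 28.55 + 41.35 = 85.45 million (those not working and not actively searching are outside the labor force).
Civilian working-age population = 213.20 + 85.45 = 298.65 million.
Unemployment rate = 15.52 / 213.20 = 7.28%.
Labor force participation rate = 213.20 / 298.65 = 71.39%.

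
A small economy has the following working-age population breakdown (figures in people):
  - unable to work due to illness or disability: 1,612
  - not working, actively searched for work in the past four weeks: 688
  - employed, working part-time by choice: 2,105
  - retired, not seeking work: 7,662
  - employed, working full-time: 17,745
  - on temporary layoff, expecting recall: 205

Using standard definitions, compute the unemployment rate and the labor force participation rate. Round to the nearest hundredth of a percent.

Employed = 2,105 + 17,745 = 19,850.
Unemployed = 688 + 205 = 893 (jobless and actively searching, or on temporary layoff).
Labor force = 19,850 + 893 = 20,743.
Not in labor force = 1,612 + 7,662 = 9,274 (those not working and not actively searching are outside the labor force).
Civilian working-age population = 20,743 + 9,274 = 30,017.
Unemployment rate = 893 / 20,743 = 4.31%.
Labor force participation rate = 20,743 / 30,017 = 69.10%.

Unemployment rate ≈ 4.31%; labor force participation rate ≈ 69.10%.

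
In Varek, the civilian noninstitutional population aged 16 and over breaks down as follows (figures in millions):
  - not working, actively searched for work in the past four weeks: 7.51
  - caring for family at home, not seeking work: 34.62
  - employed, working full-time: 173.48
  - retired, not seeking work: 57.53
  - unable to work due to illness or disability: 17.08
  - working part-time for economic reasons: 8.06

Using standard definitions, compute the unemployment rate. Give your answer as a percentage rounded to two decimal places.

Employed = 173.48 + 8.06 = 181.54 million (anyone who worked, including part-time for economic reasons, counts as employed).
Unemployed = 7.51 million.
Labor force = 181.54 + 7.51 = 189.05 million.
Unemployment rate = 7.51 / 189.05 = 3.97%.

Unemployment rate ≈ 3.97%.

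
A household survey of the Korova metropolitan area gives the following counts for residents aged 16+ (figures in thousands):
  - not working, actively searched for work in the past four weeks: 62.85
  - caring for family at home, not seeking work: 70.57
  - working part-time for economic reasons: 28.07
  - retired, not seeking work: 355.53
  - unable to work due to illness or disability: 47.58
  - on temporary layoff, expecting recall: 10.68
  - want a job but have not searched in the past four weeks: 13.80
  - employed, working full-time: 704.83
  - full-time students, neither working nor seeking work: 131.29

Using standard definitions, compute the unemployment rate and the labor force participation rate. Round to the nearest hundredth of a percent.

Employed = 28.07 + 704.83 = 732.90 thousand (anyone who worked, including part-time for economic reasons, counts as employed).
Unemployed = 62.85 + 10.68 = 73.53 thousand (jobless and actively searching, or on temporary layoff).
Labor force = 732.90 + 73.53 = 806.43 thousand.
Not in labor force = 70.57 + 355.53 + 47.58 + 13.80 + 131.29 = 618.77 thousand (those not working and not actively searching are outside the labor force — including those who want a job but have given up searching).
Civilian working-age population = 806.43 + 618.77 = 1,425.20 thousand.
Unemployment rate = 73.53 / 806.43 = 9.12%.
Labor force participation rate = 806.43 / 1,425.20 = 56.58%.

Unemployment rate ≈ 9.12%; labor force participation rate ≈ 56.58%.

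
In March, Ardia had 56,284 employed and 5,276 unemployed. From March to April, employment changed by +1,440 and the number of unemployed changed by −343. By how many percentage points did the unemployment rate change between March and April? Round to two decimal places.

March: labor force = 56,284 + 5,276 = 61,560; u = 5,276/61,560 = 8.57%.
April: labor force = 57,724 + 4,933 = 62,657; u = 4,933/62,657 = 7.87%.
Change = 7.87% − 8.57% = −0.70 pp.

The unemployment rate changed by −0.70 percentage points.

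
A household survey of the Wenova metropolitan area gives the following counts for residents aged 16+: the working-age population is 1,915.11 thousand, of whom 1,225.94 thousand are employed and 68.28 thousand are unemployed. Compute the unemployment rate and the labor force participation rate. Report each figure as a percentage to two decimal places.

Unemployment rate ≈ 5.28%; labor force participation rate ≈ 67.58%.

Labor force = employed + unemployed = 1,225.94 + 68.28 = 1,294.22 thousand.
Unemployment rate = 68.28 / 1,294.22 = 5.28%.
Labor force participation rate = 1,294.22 / 1,915.11 = 67.58%.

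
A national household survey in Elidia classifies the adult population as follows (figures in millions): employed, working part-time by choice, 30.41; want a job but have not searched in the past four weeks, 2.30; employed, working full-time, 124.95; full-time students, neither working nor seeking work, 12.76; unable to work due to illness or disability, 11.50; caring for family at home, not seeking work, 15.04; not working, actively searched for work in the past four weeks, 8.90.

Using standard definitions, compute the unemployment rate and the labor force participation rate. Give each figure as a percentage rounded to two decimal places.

Employed = 30.41 + 124.95 = 155.36 million.
Unemployed = 8.90 million.
Labor force = 155.36 + 8.90 = 164.26 million.
Not in labor force = 2.30 + 12.76 + 11.50 + 15.04 = 41.60 million (those not working and not actively searching are outside the labor force — including those who want a job but have given up searching).
Civilian working-age population = 164.26 + 41.60 = 205.86 million.
Unemployment rate = 8.90 / 164.26 = 5.42%.
Labor force participation rate = 164.26 / 205.86 = 79.79%.

Unemployment rate ≈ 5.42%; labor force participation rate ≈ 79.79%.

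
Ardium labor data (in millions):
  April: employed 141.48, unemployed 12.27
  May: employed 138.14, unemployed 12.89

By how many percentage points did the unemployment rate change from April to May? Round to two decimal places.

April: labor force = 141.48 + 12.27 = 153.75; u = 12.27/153.75 = 7.98%.
May: labor force = 138.14 + 12.89 = 151.03; u = 12.89/151.03 = 8.53%.
Change = 8.53% − 7.98% = +0.55 pp.

The unemployment rate changed by +0.55 percentage points.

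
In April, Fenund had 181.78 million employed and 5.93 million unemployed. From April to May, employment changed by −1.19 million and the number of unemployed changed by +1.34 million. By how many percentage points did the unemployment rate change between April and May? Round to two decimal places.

The unemployment rate changed by +0.71 percentage points.

April: labor force = 181.78 + 5.93 = 187.71; u = 5.93/187.71 = 3.16%.
May: labor force = 180.59 + 7.27 = 187.86; u = 7.27/187.86 = 3.87%.
Change = 3.87% − 3.16% = +0.71 pp.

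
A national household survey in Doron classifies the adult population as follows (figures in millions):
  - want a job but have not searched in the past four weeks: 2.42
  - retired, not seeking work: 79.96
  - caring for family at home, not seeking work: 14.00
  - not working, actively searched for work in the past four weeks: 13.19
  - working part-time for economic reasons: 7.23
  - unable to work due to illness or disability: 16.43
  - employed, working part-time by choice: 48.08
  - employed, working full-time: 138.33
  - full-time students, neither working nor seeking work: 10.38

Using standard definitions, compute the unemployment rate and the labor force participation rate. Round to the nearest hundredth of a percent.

Unemployment rate ≈ 6.38%; labor force participation rate ≈ 62.67%.

Employed = 7.23 + 48.08 + 138.33 = 193.64 million (anyone who worked, including part-time for economic reasons, counts as employed).
Unemployed = 13.19 million.
Labor force = 193.64 + 13.19 = 206.83 million.
Not in labor force = 2.42 + 79.96 + 14.00 + 16.43 + 10.38 = 123.19 million (those not working and not actively searching are outside the labor force — including those who want a job but have given up searching).
Civilian working-age population = 206.83 + 123.19 = 330.02 million.
Unemployment rate = 13.19 / 206.83 = 6.38%.
Labor force participation rate = 206.83 / 330.02 = 62.67%.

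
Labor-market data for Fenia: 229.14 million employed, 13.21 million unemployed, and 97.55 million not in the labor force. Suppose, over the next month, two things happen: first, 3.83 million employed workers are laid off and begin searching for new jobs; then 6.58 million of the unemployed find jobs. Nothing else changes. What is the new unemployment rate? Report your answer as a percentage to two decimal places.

Initially, labor force = 229.14 + 13.21 = 242.35 million, so u = 13.21/242.35 = 5.45%.
After the first change, employed falls and unemployed rises by 3.83; labor force unchanged → E = 225.31, U = 17.04, labor force = 242.35 million.
After the second change, unemployed falls and employed rises by 6.58; labor force unchanged → E = 231.89, U = 10.46, labor force = 242.35 million.
New unemployment rate = 10.46 / 242.35 = 4.32%.

New unemployment rate ≈ 4.32%.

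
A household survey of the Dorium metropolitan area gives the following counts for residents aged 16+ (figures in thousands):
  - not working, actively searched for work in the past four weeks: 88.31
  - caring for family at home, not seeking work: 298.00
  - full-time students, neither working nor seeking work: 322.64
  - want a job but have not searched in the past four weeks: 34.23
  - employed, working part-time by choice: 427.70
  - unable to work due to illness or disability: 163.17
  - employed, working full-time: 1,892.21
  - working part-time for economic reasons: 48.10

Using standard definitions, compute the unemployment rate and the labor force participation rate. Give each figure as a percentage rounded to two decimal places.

Unemployment rate ≈ 3.60%; labor force participation rate ≈ 75.02%.

Employed = 427.70 + 1,892.21 + 48.10 = 2,368.01 thousand (anyone who worked, including part-time for economic reasons, counts as employed).
Unemployed = 88.31 thousand.
Labor force = 2,368.01 + 88.31 = 2,456.32 thousand.
Not in labor force = 298.00 + 322.64 + 34.23 + 163.17 = 818.04 thousand (those not working and not actively searching are outside the labor force — including those who want a job but have given up searching).
Civilian working-age population = 2,456.32 + 818.04 = 3,274.36 thousand.
Unemployment rate = 88.31 / 2,456.32 = 3.60%.
Labor force participation rate = 2,456.32 / 3,274.36 = 75.02%.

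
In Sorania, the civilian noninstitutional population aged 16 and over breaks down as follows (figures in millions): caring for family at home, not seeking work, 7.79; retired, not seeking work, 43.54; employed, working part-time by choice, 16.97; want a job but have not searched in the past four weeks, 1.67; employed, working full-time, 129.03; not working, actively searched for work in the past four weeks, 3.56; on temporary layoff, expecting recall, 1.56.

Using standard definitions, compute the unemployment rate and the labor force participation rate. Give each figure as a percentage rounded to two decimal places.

Unemployment rate ≈ 3.39%; labor force participation rate ≈ 74.03%.

Employed = 16.97 + 129.03 = 146.00 million.
Unemployed = 3.56 + 1.56 = 5.12 million (jobless and actively searching, or on temporary layoff).
Labor force = 146.00 + 5.12 = 151.12 million.
Not in labor force = 7.79 + 43.54 + 1.67 = 53.00 million (those not working and not actively searching are outside the labor force — including those who want a job but have given up searching).
Civilian working-age population = 151.12 + 53.00 = 204.12 million.
Unemployment rate = 5.12 / 151.12 = 3.39%.
Labor force participation rate = 151.12 / 204.12 = 74.03%.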